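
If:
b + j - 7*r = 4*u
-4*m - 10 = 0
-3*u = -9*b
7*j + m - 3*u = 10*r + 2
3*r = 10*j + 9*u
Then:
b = -603/1574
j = 999/787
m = -5/2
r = 1233/1574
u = -1809/1574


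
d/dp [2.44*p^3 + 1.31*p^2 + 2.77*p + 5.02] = 7.32*p^2 + 2.62*p + 2.77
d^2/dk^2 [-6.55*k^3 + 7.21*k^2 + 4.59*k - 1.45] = 14.42 - 39.3*k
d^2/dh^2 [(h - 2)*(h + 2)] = 2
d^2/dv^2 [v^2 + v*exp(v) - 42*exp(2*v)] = v*exp(v) - 168*exp(2*v) + 2*exp(v) + 2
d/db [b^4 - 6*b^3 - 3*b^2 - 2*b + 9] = 4*b^3 - 18*b^2 - 6*b - 2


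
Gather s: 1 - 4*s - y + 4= -4*s - y + 5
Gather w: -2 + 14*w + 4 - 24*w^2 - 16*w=-24*w^2 - 2*w + 2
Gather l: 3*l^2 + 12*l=3*l^2 + 12*l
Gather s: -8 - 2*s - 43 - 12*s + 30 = -14*s - 21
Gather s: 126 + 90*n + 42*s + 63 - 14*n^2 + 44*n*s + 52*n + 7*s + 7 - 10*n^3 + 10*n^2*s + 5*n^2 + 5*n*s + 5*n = -10*n^3 - 9*n^2 + 147*n + s*(10*n^2 + 49*n + 49) + 196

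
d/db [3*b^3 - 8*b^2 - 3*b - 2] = 9*b^2 - 16*b - 3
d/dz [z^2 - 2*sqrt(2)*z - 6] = 2*z - 2*sqrt(2)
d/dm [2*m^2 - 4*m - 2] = 4*m - 4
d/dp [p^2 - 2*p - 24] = 2*p - 2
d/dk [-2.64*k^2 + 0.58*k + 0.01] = 0.58 - 5.28*k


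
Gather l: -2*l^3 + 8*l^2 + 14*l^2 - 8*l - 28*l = -2*l^3 + 22*l^2 - 36*l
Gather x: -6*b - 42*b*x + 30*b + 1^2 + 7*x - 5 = 24*b + x*(7 - 42*b) - 4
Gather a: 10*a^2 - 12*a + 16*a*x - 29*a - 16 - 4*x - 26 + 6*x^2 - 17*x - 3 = 10*a^2 + a*(16*x - 41) + 6*x^2 - 21*x - 45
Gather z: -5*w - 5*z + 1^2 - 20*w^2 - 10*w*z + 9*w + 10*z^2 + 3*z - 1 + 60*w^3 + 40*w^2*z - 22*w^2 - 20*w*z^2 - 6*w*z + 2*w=60*w^3 - 42*w^2 + 6*w + z^2*(10 - 20*w) + z*(40*w^2 - 16*w - 2)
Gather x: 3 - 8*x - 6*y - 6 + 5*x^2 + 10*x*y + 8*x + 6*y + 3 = 5*x^2 + 10*x*y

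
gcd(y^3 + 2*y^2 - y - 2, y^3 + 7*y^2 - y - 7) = y^2 - 1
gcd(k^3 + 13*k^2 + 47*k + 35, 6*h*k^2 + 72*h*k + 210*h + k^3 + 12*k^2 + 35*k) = k^2 + 12*k + 35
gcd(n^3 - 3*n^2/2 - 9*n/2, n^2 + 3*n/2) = n^2 + 3*n/2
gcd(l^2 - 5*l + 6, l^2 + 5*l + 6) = 1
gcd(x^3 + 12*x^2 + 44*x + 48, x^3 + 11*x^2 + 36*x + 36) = x^2 + 8*x + 12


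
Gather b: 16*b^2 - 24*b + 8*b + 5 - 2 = 16*b^2 - 16*b + 3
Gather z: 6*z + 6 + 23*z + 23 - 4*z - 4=25*z + 25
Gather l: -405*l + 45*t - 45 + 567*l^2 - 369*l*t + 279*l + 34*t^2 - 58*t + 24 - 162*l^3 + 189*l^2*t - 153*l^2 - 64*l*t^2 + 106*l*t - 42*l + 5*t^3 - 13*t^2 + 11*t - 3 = -162*l^3 + l^2*(189*t + 414) + l*(-64*t^2 - 263*t - 168) + 5*t^3 + 21*t^2 - 2*t - 24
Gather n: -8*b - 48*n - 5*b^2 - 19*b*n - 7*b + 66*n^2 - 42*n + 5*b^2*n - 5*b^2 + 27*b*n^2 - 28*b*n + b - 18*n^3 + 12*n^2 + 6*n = -10*b^2 - 14*b - 18*n^3 + n^2*(27*b + 78) + n*(5*b^2 - 47*b - 84)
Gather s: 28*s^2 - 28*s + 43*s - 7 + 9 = 28*s^2 + 15*s + 2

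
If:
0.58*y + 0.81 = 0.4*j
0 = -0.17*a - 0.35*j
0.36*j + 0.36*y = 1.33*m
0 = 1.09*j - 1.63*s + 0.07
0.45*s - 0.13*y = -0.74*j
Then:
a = 0.43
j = -0.21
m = -0.47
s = -0.10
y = -1.54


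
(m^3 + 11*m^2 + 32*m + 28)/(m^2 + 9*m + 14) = m + 2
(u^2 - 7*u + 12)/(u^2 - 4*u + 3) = (u - 4)/(u - 1)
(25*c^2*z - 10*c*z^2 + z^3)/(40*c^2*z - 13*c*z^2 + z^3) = (-5*c + z)/(-8*c + z)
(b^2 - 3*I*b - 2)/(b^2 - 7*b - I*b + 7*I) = (b - 2*I)/(b - 7)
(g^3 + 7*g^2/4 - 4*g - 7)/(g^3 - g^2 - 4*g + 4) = (g + 7/4)/(g - 1)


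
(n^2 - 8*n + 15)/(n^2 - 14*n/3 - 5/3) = 3*(n - 3)/(3*n + 1)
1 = 1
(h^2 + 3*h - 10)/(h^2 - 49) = (h^2 + 3*h - 10)/(h^2 - 49)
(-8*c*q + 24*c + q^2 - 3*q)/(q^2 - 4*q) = (-8*c*q + 24*c + q^2 - 3*q)/(q*(q - 4))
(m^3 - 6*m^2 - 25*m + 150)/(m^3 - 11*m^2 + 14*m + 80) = (m^2 - m - 30)/(m^2 - 6*m - 16)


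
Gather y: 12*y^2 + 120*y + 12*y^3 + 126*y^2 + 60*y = 12*y^3 + 138*y^2 + 180*y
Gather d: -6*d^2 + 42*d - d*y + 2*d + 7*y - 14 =-6*d^2 + d*(44 - y) + 7*y - 14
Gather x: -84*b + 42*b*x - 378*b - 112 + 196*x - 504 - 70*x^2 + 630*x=-462*b - 70*x^2 + x*(42*b + 826) - 616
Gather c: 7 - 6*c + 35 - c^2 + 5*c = -c^2 - c + 42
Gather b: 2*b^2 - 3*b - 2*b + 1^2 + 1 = 2*b^2 - 5*b + 2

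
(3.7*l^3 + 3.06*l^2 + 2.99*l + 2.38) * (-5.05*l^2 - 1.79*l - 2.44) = -18.685*l^5 - 22.076*l^4 - 29.6049*l^3 - 24.8375*l^2 - 11.5558*l - 5.8072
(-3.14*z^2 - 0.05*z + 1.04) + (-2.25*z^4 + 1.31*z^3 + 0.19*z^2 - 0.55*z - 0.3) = -2.25*z^4 + 1.31*z^3 - 2.95*z^2 - 0.6*z + 0.74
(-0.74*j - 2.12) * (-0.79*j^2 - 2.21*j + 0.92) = 0.5846*j^3 + 3.3102*j^2 + 4.0044*j - 1.9504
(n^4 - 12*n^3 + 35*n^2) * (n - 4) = n^5 - 16*n^4 + 83*n^3 - 140*n^2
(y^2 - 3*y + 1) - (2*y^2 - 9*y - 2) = -y^2 + 6*y + 3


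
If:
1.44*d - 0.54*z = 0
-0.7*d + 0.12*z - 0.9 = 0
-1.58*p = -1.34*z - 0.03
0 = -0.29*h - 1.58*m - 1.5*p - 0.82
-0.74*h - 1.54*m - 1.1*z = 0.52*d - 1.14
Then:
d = -2.37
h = 5.06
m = 3.62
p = -5.34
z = -6.32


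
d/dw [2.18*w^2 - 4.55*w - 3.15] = 4.36*w - 4.55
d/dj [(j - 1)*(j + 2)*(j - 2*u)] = 3*j^2 - 4*j*u + 2*j - 2*u - 2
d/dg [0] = 0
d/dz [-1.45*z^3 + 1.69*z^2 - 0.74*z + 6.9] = -4.35*z^2 + 3.38*z - 0.74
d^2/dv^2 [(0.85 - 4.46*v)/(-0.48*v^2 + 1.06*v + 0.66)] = ((10.2712 - 12.8448*v)*(-0.48*v^2 + 1.06*v + 0.66) - (0.96*v - 1.06)*(1.92*v - 2.12)*(4.46*v - 0.85))/(-0.48*v^2 + 1.06*v + 0.66)^3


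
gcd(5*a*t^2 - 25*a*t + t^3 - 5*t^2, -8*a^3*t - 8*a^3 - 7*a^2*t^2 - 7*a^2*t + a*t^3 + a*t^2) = 1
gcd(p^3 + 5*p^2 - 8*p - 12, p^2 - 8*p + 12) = p - 2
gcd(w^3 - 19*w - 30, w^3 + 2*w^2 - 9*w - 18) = w^2 + 5*w + 6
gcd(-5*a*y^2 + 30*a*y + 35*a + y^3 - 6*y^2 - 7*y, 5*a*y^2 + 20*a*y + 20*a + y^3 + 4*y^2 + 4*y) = 1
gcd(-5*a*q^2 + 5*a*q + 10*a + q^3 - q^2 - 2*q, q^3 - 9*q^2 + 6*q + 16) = q^2 - q - 2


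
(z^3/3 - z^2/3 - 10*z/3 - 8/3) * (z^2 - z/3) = z^5/3 - 4*z^4/9 - 29*z^3/9 - 14*z^2/9 + 8*z/9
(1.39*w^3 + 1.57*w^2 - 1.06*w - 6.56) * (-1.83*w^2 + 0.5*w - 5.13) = -2.5437*w^5 - 2.1781*w^4 - 4.4059*w^3 + 3.4207*w^2 + 2.1578*w + 33.6528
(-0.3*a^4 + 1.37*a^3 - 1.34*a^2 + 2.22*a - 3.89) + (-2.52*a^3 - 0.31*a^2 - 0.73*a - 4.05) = -0.3*a^4 - 1.15*a^3 - 1.65*a^2 + 1.49*a - 7.94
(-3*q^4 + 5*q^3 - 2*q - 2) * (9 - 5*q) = 15*q^5 - 52*q^4 + 45*q^3 + 10*q^2 - 8*q - 18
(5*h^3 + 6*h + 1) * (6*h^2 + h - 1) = 30*h^5 + 5*h^4 + 31*h^3 + 12*h^2 - 5*h - 1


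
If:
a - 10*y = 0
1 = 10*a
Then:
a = 1/10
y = 1/100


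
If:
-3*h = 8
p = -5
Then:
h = -8/3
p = -5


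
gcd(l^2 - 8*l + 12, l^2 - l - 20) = 1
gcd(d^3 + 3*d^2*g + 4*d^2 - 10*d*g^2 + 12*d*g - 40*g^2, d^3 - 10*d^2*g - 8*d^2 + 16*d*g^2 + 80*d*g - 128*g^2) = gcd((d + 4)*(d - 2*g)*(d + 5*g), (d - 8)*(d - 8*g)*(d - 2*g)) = d - 2*g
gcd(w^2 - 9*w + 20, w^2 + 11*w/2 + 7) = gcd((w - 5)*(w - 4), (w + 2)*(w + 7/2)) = 1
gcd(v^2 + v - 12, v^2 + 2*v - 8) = v + 4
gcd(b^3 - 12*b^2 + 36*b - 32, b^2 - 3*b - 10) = 1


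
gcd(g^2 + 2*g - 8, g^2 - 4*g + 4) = g - 2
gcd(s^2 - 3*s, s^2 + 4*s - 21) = s - 3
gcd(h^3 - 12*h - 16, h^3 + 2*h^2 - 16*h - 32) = h^2 - 2*h - 8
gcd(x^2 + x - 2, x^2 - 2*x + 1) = x - 1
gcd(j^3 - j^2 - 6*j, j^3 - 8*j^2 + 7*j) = j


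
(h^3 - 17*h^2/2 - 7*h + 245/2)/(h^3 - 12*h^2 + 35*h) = (h + 7/2)/h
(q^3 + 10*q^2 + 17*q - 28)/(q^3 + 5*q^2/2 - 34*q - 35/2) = 2*(q^2 + 3*q - 4)/(2*q^2 - 9*q - 5)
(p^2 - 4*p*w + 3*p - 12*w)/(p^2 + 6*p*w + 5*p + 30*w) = (p^2 - 4*p*w + 3*p - 12*w)/(p^2 + 6*p*w + 5*p + 30*w)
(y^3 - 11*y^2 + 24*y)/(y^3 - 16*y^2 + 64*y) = (y - 3)/(y - 8)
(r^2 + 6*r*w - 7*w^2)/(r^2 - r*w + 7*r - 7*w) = (r + 7*w)/(r + 7)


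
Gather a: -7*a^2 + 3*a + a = -7*a^2 + 4*a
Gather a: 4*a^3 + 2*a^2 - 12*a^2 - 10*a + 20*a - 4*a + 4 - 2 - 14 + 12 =4*a^3 - 10*a^2 + 6*a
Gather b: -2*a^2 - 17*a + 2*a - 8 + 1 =-2*a^2 - 15*a - 7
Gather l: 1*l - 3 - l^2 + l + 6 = -l^2 + 2*l + 3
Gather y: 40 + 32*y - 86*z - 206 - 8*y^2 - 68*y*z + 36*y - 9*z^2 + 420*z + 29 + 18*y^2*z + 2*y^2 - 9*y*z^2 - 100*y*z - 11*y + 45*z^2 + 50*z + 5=y^2*(18*z - 6) + y*(-9*z^2 - 168*z + 57) + 36*z^2 + 384*z - 132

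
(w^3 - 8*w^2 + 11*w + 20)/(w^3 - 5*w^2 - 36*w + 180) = (w^2 - 3*w - 4)/(w^2 - 36)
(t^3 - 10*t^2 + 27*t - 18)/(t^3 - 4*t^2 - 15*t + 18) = (t - 3)/(t + 3)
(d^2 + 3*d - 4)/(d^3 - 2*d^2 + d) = (d + 4)/(d*(d - 1))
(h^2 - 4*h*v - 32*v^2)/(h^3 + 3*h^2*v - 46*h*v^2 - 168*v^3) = (-h + 8*v)/(-h^2 + h*v + 42*v^2)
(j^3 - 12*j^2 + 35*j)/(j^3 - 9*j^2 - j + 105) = j/(j + 3)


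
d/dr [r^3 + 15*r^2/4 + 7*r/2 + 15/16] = 3*r^2 + 15*r/2 + 7/2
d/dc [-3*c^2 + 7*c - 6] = 7 - 6*c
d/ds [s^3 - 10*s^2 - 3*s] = 3*s^2 - 20*s - 3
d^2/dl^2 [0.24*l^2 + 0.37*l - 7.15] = 0.480000000000000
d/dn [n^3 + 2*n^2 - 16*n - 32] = 3*n^2 + 4*n - 16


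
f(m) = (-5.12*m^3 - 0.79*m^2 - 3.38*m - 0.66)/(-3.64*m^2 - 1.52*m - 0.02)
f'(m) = (7.28*m + 1.52)*(-5.12*m^3 - 0.79*m^2 - 3.38*m - 0.66)/(-3.64*m^2 - 1.52*m - 0.02)^2 + (-15.36*m^2 - 1.58*m - 3.38)/(-3.64*m^2 - 1.52*m - 0.02) = (18.6368*m^4 + 15.5648*m^3 - 10.7952*m^2 - 4.7732*m - 0.9356)/(13.2496*m^4 + 11.0656*m^3 + 2.456*m^2 + 0.0608*m + 0.0004)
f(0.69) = 1.80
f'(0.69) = -0.00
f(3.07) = 4.27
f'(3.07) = 1.31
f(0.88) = 1.85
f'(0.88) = 0.48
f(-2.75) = -4.67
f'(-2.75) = 1.23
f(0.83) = 1.83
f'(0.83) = 0.38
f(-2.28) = -4.11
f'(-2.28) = 1.14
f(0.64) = 1.81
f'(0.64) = -0.20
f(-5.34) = -8.09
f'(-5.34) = 1.36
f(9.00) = 12.41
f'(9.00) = 1.39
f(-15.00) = -21.54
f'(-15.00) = 1.40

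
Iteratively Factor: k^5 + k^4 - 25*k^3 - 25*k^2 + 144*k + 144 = (k - 3)*(k^4 + 4*k^3 - 13*k^2 - 64*k - 48) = (k - 3)*(k + 4)*(k^3 - 13*k - 12) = (k - 3)*(k + 1)*(k + 4)*(k^2 - k - 12) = (k - 4)*(k - 3)*(k + 1)*(k + 4)*(k + 3)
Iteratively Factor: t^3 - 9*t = (t + 3)*(t^2 - 3*t) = t*(t + 3)*(t - 3)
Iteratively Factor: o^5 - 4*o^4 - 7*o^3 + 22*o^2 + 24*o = (o + 1)*(o^4 - 5*o^3 - 2*o^2 + 24*o) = (o - 4)*(o + 1)*(o^3 - o^2 - 6*o) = (o - 4)*(o - 3)*(o + 1)*(o^2 + 2*o) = (o - 4)*(o - 3)*(o + 1)*(o + 2)*(o)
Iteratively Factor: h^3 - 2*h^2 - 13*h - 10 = (h + 1)*(h^2 - 3*h - 10) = (h - 5)*(h + 1)*(h + 2)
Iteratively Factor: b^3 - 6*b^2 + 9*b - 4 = (b - 4)*(b^2 - 2*b + 1) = (b - 4)*(b - 1)*(b - 1)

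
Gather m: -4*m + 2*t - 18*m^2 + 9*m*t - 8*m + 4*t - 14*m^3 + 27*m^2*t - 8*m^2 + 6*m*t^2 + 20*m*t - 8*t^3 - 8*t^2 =-14*m^3 + m^2*(27*t - 26) + m*(6*t^2 + 29*t - 12) - 8*t^3 - 8*t^2 + 6*t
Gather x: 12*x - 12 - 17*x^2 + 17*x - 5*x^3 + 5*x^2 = -5*x^3 - 12*x^2 + 29*x - 12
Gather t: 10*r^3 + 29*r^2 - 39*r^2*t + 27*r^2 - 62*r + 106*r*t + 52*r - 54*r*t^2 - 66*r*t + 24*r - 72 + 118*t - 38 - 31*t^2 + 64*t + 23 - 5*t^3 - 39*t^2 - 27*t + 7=10*r^3 + 56*r^2 + 14*r - 5*t^3 + t^2*(-54*r - 70) + t*(-39*r^2 + 40*r + 155) - 80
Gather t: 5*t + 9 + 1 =5*t + 10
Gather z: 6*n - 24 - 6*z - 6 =6*n - 6*z - 30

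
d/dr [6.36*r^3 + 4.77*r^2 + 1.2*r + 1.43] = 19.08*r^2 + 9.54*r + 1.2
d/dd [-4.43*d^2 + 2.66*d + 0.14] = 2.66 - 8.86*d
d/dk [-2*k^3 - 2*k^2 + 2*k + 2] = -6*k^2 - 4*k + 2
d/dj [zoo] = 0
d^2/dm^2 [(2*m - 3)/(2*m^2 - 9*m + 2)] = 2*(12*(2 - m)*(2*m^2 - 9*m + 2) + (2*m - 3)*(4*m - 9)^2)/(2*m^2 - 9*m + 2)^3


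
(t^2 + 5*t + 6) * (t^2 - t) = t^4 + 4*t^3 + t^2 - 6*t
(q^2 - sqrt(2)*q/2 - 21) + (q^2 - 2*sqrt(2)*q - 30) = 2*q^2 - 5*sqrt(2)*q/2 - 51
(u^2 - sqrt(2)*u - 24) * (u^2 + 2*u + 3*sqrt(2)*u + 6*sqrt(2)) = u^4 + 2*u^3 + 2*sqrt(2)*u^3 - 30*u^2 + 4*sqrt(2)*u^2 - 72*sqrt(2)*u - 60*u - 144*sqrt(2)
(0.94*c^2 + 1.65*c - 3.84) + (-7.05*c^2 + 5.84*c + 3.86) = -6.11*c^2 + 7.49*c + 0.02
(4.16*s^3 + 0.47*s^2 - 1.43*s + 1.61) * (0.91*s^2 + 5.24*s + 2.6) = 3.7856*s^5 + 22.2261*s^4 + 11.9775*s^3 - 4.8061*s^2 + 4.7184*s + 4.186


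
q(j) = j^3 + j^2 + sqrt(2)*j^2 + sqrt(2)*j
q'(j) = 3*j^2 + 2*j + 2*sqrt(2)*j + sqrt(2)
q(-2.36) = -3.04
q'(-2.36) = 6.73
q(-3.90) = -28.11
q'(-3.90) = 28.21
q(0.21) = 0.41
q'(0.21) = 2.56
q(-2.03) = -1.29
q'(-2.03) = 3.98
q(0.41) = 1.05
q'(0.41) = 3.90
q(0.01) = 0.01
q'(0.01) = 1.46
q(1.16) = 6.45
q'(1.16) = 11.05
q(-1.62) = -0.21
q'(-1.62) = 1.47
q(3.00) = 52.97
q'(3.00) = 42.90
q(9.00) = 937.28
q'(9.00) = 287.87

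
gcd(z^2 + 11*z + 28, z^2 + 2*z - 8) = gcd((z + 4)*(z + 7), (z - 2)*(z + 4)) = z + 4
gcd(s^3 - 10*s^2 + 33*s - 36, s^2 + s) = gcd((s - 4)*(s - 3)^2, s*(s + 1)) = 1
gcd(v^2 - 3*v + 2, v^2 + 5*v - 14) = v - 2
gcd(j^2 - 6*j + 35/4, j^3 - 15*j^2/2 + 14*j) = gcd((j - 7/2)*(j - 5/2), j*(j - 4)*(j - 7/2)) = j - 7/2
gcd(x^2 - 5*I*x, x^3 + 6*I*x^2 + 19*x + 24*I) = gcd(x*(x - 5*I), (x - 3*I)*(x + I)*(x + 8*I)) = 1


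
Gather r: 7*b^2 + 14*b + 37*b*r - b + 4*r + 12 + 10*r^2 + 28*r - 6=7*b^2 + 13*b + 10*r^2 + r*(37*b + 32) + 6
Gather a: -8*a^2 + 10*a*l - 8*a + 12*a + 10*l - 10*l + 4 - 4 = -8*a^2 + a*(10*l + 4)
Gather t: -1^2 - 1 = -2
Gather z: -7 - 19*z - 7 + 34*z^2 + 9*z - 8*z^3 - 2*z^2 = -8*z^3 + 32*z^2 - 10*z - 14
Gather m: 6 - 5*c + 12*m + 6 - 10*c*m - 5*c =-10*c + m*(12 - 10*c) + 12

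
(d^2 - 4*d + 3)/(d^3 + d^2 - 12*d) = (d - 1)/(d*(d + 4))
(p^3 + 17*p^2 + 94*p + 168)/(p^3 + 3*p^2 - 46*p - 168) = (p + 7)/(p - 7)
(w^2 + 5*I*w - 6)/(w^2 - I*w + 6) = (w + 3*I)/(w - 3*I)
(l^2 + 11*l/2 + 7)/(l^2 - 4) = (l + 7/2)/(l - 2)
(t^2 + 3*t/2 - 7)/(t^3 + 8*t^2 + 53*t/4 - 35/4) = 2*(t - 2)/(2*t^2 + 9*t - 5)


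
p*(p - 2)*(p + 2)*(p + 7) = p^4 + 7*p^3 - 4*p^2 - 28*p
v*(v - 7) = v^2 - 7*v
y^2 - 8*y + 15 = (y - 5)*(y - 3)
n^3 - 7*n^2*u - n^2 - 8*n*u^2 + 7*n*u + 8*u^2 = (n - 1)*(n - 8*u)*(n + u)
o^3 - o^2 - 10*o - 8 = (o - 4)*(o + 1)*(o + 2)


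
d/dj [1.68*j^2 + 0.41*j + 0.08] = 3.36*j + 0.41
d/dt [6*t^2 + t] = 12*t + 1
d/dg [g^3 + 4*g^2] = g*(3*g + 8)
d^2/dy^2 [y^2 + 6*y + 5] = 2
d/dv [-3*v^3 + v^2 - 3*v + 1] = -9*v^2 + 2*v - 3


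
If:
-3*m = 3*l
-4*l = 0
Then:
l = 0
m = 0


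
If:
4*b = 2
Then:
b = 1/2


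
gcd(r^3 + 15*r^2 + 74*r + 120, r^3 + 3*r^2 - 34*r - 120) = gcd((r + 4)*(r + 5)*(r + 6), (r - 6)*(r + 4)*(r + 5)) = r^2 + 9*r + 20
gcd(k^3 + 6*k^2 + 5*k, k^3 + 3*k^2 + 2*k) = k^2 + k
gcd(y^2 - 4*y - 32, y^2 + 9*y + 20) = y + 4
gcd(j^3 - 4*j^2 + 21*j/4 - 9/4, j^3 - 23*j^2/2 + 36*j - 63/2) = j - 3/2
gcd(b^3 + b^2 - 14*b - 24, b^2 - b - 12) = b^2 - b - 12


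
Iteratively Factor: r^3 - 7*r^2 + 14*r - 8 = (r - 1)*(r^2 - 6*r + 8) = (r - 4)*(r - 1)*(r - 2)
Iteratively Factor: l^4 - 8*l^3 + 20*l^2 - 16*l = (l - 2)*(l^3 - 6*l^2 + 8*l) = (l - 4)*(l - 2)*(l^2 - 2*l) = (l - 4)*(l - 2)^2*(l)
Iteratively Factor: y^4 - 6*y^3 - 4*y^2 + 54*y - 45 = (y + 3)*(y^3 - 9*y^2 + 23*y - 15) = (y - 5)*(y + 3)*(y^2 - 4*y + 3) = (y - 5)*(y - 1)*(y + 3)*(y - 3)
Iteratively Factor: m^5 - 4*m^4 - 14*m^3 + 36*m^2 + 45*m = (m - 5)*(m^4 + m^3 - 9*m^2 - 9*m) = (m - 5)*(m + 1)*(m^3 - 9*m) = m*(m - 5)*(m + 1)*(m^2 - 9) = m*(m - 5)*(m - 3)*(m + 1)*(m + 3)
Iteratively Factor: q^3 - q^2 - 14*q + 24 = (q - 2)*(q^2 + q - 12) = (q - 3)*(q - 2)*(q + 4)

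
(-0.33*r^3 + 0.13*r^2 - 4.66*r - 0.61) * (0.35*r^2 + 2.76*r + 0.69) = -0.1155*r^5 - 0.8653*r^4 - 1.4999*r^3 - 12.9854*r^2 - 4.899*r - 0.4209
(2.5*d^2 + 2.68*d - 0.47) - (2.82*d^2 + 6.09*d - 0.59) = -0.32*d^2 - 3.41*d + 0.12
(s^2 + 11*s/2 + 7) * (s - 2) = s^3 + 7*s^2/2 - 4*s - 14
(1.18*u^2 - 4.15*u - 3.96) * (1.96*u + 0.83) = 2.3128*u^3 - 7.1546*u^2 - 11.2061*u - 3.2868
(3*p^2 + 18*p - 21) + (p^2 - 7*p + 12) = 4*p^2 + 11*p - 9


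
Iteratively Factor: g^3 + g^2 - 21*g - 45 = (g - 5)*(g^2 + 6*g + 9) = (g - 5)*(g + 3)*(g + 3)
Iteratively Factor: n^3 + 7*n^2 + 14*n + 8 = (n + 1)*(n^2 + 6*n + 8) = (n + 1)*(n + 2)*(n + 4)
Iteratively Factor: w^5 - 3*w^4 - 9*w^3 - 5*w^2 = (w + 1)*(w^4 - 4*w^3 - 5*w^2) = w*(w + 1)*(w^3 - 4*w^2 - 5*w) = w^2*(w + 1)*(w^2 - 4*w - 5) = w^2*(w + 1)^2*(w - 5)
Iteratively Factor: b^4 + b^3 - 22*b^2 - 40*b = (b + 4)*(b^3 - 3*b^2 - 10*b) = (b + 2)*(b + 4)*(b^2 - 5*b) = (b - 5)*(b + 2)*(b + 4)*(b)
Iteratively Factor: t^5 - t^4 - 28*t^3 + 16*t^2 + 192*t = (t + 3)*(t^4 - 4*t^3 - 16*t^2 + 64*t) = (t + 3)*(t + 4)*(t^3 - 8*t^2 + 16*t) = t*(t + 3)*(t + 4)*(t^2 - 8*t + 16) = t*(t - 4)*(t + 3)*(t + 4)*(t - 4)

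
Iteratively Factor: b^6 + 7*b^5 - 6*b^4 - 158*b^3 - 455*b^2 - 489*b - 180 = (b + 3)*(b^5 + 4*b^4 - 18*b^3 - 104*b^2 - 143*b - 60) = (b - 5)*(b + 3)*(b^4 + 9*b^3 + 27*b^2 + 31*b + 12) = (b - 5)*(b + 1)*(b + 3)*(b^3 + 8*b^2 + 19*b + 12) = (b - 5)*(b + 1)^2*(b + 3)*(b^2 + 7*b + 12) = (b - 5)*(b + 1)^2*(b + 3)^2*(b + 4)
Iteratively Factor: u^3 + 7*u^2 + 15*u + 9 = (u + 1)*(u^2 + 6*u + 9) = (u + 1)*(u + 3)*(u + 3)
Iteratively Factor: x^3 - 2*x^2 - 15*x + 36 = (x - 3)*(x^2 + x - 12) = (x - 3)^2*(x + 4)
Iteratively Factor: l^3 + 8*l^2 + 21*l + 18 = (l + 2)*(l^2 + 6*l + 9) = (l + 2)*(l + 3)*(l + 3)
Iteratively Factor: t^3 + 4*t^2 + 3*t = (t + 1)*(t^2 + 3*t) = t*(t + 1)*(t + 3)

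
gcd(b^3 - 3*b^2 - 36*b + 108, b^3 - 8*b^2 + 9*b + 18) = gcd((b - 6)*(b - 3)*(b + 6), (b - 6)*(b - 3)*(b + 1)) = b^2 - 9*b + 18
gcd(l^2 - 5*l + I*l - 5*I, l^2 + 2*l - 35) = l - 5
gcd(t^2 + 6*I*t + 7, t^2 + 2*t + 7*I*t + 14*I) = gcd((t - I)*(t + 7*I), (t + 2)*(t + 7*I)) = t + 7*I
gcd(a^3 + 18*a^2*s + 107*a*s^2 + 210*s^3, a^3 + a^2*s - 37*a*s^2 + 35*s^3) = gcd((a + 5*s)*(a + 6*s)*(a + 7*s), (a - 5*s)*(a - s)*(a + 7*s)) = a + 7*s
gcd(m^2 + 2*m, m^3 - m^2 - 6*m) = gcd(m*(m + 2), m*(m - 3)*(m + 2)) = m^2 + 2*m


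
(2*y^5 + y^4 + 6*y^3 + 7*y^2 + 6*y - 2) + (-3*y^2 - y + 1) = 2*y^5 + y^4 + 6*y^3 + 4*y^2 + 5*y - 1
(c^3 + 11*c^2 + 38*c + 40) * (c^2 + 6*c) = c^5 + 17*c^4 + 104*c^3 + 268*c^2 + 240*c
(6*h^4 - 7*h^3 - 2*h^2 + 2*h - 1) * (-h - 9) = -6*h^5 - 47*h^4 + 65*h^3 + 16*h^2 - 17*h + 9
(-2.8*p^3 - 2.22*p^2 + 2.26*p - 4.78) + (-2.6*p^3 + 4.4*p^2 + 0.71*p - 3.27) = -5.4*p^3 + 2.18*p^2 + 2.97*p - 8.05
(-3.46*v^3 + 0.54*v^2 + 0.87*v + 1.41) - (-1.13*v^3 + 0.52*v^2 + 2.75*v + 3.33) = -2.33*v^3 + 0.02*v^2 - 1.88*v - 1.92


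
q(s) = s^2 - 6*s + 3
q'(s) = 2*s - 6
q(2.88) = -5.99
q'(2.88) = -0.24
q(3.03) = -6.00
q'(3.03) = 0.06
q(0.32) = 1.18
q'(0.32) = -5.36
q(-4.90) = 56.41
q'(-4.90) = -15.80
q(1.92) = -4.83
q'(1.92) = -2.16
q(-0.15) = 3.92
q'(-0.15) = -6.30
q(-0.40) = 5.56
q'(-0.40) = -6.80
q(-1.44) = 13.71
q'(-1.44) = -8.88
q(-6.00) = 75.00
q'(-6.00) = -18.00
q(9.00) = 30.00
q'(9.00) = 12.00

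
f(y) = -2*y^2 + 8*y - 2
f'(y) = 8 - 4*y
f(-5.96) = -120.72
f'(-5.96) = 31.84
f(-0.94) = -11.29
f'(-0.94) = 11.76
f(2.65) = 5.16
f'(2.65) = -2.60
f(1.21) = 4.75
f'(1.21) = 3.16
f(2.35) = 5.76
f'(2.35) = -1.40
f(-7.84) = -187.65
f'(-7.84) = 39.36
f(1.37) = 5.21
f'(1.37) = 2.52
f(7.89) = -63.38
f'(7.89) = -23.56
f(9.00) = -92.00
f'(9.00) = -28.00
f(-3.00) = -44.00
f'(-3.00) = 20.00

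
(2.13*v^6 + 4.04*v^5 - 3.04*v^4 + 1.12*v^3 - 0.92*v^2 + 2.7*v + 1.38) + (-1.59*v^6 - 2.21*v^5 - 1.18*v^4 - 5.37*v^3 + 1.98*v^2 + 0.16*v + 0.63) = 0.54*v^6 + 1.83*v^5 - 4.22*v^4 - 4.25*v^3 + 1.06*v^2 + 2.86*v + 2.01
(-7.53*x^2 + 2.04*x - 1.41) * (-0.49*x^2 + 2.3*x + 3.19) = 3.6897*x^4 - 18.3186*x^3 - 18.6378*x^2 + 3.2646*x - 4.4979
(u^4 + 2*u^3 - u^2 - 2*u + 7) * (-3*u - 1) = -3*u^5 - 7*u^4 + u^3 + 7*u^2 - 19*u - 7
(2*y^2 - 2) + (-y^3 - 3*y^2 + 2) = -y^3 - y^2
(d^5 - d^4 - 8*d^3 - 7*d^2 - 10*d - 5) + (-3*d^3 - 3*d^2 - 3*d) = d^5 - d^4 - 11*d^3 - 10*d^2 - 13*d - 5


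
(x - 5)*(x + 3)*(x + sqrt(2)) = x^3 - 2*x^2 + sqrt(2)*x^2 - 15*x - 2*sqrt(2)*x - 15*sqrt(2)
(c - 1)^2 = c^2 - 2*c + 1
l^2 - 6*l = l*(l - 6)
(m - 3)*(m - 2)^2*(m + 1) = m^4 - 6*m^3 + 9*m^2 + 4*m - 12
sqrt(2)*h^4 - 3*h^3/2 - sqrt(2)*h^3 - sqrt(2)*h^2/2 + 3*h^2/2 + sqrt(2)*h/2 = h*(h - 1)*(h - sqrt(2))*(sqrt(2)*h + 1/2)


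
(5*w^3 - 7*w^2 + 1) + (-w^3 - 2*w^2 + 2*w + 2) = 4*w^3 - 9*w^2 + 2*w + 3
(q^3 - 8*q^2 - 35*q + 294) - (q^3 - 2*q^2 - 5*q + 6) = -6*q^2 - 30*q + 288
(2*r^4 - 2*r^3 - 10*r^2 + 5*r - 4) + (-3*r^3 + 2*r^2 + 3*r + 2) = 2*r^4 - 5*r^3 - 8*r^2 + 8*r - 2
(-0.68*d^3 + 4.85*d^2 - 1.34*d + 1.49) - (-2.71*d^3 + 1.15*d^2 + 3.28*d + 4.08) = 2.03*d^3 + 3.7*d^2 - 4.62*d - 2.59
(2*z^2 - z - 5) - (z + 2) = 2*z^2 - 2*z - 7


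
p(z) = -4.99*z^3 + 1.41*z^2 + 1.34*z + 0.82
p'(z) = -14.97*z^2 + 2.82*z + 1.34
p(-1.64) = 24.43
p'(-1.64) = -43.55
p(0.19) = 1.09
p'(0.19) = 1.34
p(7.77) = -2244.44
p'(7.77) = -880.53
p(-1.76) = 30.03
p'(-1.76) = -49.99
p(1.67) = -16.25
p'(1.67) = -35.70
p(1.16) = -3.52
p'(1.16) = -15.53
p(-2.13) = 52.58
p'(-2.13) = -72.58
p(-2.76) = 112.78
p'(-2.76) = -120.48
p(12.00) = -8402.78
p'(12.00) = -2120.50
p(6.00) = -1018.22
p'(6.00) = -520.66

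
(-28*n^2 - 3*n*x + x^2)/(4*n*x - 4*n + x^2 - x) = (-7*n + x)/(x - 1)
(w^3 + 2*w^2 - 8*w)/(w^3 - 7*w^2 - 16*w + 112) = w*(w - 2)/(w^2 - 11*w + 28)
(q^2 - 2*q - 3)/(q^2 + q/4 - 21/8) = 8*(q^2 - 2*q - 3)/(8*q^2 + 2*q - 21)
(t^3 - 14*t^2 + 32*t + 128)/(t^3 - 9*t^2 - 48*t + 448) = (t + 2)/(t + 7)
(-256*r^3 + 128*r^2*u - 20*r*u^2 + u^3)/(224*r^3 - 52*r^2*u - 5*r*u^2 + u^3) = (-8*r + u)/(7*r + u)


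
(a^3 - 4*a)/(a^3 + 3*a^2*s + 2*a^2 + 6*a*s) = (a - 2)/(a + 3*s)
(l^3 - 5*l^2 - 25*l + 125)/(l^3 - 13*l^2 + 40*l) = (l^2 - 25)/(l*(l - 8))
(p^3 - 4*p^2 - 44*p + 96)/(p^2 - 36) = (p^2 - 10*p + 16)/(p - 6)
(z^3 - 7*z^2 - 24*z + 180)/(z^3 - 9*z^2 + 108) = (z + 5)/(z + 3)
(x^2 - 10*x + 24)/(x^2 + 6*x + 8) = (x^2 - 10*x + 24)/(x^2 + 6*x + 8)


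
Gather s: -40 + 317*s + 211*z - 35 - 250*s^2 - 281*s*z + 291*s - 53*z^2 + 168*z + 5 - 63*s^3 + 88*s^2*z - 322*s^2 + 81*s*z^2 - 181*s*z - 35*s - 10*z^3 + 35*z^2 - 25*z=-63*s^3 + s^2*(88*z - 572) + s*(81*z^2 - 462*z + 573) - 10*z^3 - 18*z^2 + 354*z - 70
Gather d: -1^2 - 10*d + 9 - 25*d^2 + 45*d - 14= -25*d^2 + 35*d - 6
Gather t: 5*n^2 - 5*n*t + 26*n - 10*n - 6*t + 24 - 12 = 5*n^2 + 16*n + t*(-5*n - 6) + 12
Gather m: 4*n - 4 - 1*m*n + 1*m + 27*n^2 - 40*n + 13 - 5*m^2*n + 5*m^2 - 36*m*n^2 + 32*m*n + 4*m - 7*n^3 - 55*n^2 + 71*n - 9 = m^2*(5 - 5*n) + m*(-36*n^2 + 31*n + 5) - 7*n^3 - 28*n^2 + 35*n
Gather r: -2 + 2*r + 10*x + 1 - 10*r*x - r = r*(1 - 10*x) + 10*x - 1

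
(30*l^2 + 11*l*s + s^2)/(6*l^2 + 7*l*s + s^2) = (5*l + s)/(l + s)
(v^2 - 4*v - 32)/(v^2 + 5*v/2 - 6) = 2*(v - 8)/(2*v - 3)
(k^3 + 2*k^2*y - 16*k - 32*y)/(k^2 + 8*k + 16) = (k^2 + 2*k*y - 4*k - 8*y)/(k + 4)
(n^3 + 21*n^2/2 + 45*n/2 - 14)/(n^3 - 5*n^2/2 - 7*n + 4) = (n^2 + 11*n + 28)/(n^2 - 2*n - 8)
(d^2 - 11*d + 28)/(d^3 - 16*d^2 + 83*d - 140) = 1/(d - 5)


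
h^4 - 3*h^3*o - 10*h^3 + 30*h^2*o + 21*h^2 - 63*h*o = h*(h - 7)*(h - 3)*(h - 3*o)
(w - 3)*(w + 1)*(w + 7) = w^3 + 5*w^2 - 17*w - 21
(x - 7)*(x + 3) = x^2 - 4*x - 21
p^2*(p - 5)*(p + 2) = p^4 - 3*p^3 - 10*p^2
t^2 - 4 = (t - 2)*(t + 2)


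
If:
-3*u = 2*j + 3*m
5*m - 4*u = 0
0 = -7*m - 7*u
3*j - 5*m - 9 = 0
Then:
No Solution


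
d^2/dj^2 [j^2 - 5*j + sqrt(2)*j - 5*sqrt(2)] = 2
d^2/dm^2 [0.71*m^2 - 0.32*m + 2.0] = 1.42000000000000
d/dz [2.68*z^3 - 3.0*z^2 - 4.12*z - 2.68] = 8.04*z^2 - 6.0*z - 4.12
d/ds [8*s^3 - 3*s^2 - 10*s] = 24*s^2 - 6*s - 10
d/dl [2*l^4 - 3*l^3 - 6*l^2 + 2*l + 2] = 8*l^3 - 9*l^2 - 12*l + 2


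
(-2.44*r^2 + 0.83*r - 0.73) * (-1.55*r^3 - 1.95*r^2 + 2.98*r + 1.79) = 3.782*r^5 + 3.4715*r^4 - 7.7582*r^3 - 0.470700000000001*r^2 - 0.6897*r - 1.3067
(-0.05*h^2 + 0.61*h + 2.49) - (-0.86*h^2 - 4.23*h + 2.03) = 0.81*h^2 + 4.84*h + 0.46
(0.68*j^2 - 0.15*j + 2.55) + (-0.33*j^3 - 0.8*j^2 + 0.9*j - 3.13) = -0.33*j^3 - 0.12*j^2 + 0.75*j - 0.58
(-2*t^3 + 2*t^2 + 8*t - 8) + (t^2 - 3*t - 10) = -2*t^3 + 3*t^2 + 5*t - 18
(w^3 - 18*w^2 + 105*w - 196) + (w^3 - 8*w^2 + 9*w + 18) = 2*w^3 - 26*w^2 + 114*w - 178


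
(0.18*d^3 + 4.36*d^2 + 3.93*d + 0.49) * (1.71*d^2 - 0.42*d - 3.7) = 0.3078*d^5 + 7.38*d^4 + 4.2231*d^3 - 16.9447*d^2 - 14.7468*d - 1.813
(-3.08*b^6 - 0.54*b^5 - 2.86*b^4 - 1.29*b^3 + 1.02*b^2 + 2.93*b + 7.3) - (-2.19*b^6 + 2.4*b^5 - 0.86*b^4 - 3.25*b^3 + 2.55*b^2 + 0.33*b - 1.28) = -0.89*b^6 - 2.94*b^5 - 2.0*b^4 + 1.96*b^3 - 1.53*b^2 + 2.6*b + 8.58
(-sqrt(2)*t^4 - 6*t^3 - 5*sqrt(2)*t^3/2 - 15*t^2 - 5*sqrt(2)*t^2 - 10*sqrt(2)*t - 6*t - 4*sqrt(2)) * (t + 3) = -sqrt(2)*t^5 - 11*sqrt(2)*t^4/2 - 6*t^4 - 33*t^3 - 25*sqrt(2)*t^3/2 - 51*t^2 - 25*sqrt(2)*t^2 - 34*sqrt(2)*t - 18*t - 12*sqrt(2)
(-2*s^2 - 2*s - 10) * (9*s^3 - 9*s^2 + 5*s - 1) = -18*s^5 - 82*s^3 + 82*s^2 - 48*s + 10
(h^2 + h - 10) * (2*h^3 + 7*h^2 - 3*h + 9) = 2*h^5 + 9*h^4 - 16*h^3 - 64*h^2 + 39*h - 90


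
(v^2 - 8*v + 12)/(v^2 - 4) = (v - 6)/(v + 2)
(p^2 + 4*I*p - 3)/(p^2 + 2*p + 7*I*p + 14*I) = (p^2 + 4*I*p - 3)/(p^2 + p*(2 + 7*I) + 14*I)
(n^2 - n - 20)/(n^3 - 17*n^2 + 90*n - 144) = (n^2 - n - 20)/(n^3 - 17*n^2 + 90*n - 144)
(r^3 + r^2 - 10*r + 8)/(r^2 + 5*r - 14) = (r^2 + 3*r - 4)/(r + 7)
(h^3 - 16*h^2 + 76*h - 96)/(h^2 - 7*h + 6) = (h^2 - 10*h + 16)/(h - 1)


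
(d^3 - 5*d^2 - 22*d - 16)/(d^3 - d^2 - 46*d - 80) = (d + 1)/(d + 5)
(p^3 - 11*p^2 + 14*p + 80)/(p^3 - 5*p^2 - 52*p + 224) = (p^2 - 3*p - 10)/(p^2 + 3*p - 28)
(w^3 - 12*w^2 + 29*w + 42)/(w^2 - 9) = (w^3 - 12*w^2 + 29*w + 42)/(w^2 - 9)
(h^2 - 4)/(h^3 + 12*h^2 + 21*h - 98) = (h + 2)/(h^2 + 14*h + 49)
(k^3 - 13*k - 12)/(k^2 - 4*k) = k + 4 + 3/k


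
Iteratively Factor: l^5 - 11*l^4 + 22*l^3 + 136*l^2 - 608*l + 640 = (l - 4)*(l^4 - 7*l^3 - 6*l^2 + 112*l - 160) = (l - 4)*(l + 4)*(l^3 - 11*l^2 + 38*l - 40) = (l - 4)^2*(l + 4)*(l^2 - 7*l + 10) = (l - 4)^2*(l - 2)*(l + 4)*(l - 5)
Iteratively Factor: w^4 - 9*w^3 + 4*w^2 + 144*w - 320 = (w + 4)*(w^3 - 13*w^2 + 56*w - 80) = (w - 4)*(w + 4)*(w^2 - 9*w + 20) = (w - 5)*(w - 4)*(w + 4)*(w - 4)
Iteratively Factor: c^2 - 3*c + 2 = (c - 1)*(c - 2)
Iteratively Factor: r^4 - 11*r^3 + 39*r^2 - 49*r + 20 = (r - 5)*(r^3 - 6*r^2 + 9*r - 4) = (r - 5)*(r - 4)*(r^2 - 2*r + 1) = (r - 5)*(r - 4)*(r - 1)*(r - 1)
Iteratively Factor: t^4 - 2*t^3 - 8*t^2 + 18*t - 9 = (t - 3)*(t^3 + t^2 - 5*t + 3) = (t - 3)*(t - 1)*(t^2 + 2*t - 3) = (t - 3)*(t - 1)^2*(t + 3)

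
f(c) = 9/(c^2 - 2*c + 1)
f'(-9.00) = 0.02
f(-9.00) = 0.09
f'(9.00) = -0.04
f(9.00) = 0.14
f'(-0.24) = 9.44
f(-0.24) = 5.85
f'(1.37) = -355.36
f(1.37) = 65.74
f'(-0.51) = 5.23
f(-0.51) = 3.95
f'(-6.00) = 0.05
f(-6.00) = 0.18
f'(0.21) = 36.51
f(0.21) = 14.42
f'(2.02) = -16.96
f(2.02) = 8.65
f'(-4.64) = 0.10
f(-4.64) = 0.28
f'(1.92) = -23.12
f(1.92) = 10.63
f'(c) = 9*(2 - 2*c)/(c^2 - 2*c + 1)^2 = 18*(1 - c)/(c^2 - 2*c + 1)^2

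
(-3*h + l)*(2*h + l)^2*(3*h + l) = -36*h^4 - 36*h^3*l - 5*h^2*l^2 + 4*h*l^3 + l^4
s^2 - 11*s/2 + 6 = (s - 4)*(s - 3/2)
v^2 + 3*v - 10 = (v - 2)*(v + 5)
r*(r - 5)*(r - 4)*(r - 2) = r^4 - 11*r^3 + 38*r^2 - 40*r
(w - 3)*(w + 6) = w^2 + 3*w - 18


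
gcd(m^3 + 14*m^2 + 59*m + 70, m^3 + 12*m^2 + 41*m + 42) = m^2 + 9*m + 14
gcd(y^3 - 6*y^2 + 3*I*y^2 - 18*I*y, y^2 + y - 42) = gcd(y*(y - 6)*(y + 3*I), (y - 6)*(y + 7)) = y - 6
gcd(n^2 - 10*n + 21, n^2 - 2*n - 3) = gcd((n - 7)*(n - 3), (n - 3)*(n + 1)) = n - 3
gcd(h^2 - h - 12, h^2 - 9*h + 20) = h - 4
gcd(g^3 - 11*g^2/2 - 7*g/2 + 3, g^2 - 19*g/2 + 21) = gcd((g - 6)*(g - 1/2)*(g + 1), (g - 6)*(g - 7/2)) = g - 6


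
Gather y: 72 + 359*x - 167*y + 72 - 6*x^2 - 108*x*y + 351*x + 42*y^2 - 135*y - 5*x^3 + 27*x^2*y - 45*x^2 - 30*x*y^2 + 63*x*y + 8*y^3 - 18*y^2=-5*x^3 - 51*x^2 + 710*x + 8*y^3 + y^2*(24 - 30*x) + y*(27*x^2 - 45*x - 302) + 144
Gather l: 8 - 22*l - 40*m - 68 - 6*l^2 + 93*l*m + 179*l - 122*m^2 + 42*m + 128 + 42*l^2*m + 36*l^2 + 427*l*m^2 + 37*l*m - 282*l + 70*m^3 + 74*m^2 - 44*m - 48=l^2*(42*m + 30) + l*(427*m^2 + 130*m - 125) + 70*m^3 - 48*m^2 - 42*m + 20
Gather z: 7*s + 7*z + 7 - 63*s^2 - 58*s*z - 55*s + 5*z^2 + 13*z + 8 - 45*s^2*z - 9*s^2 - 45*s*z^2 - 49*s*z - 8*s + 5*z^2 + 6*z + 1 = -72*s^2 - 56*s + z^2*(10 - 45*s) + z*(-45*s^2 - 107*s + 26) + 16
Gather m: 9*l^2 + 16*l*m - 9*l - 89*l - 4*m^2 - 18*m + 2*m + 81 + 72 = 9*l^2 - 98*l - 4*m^2 + m*(16*l - 16) + 153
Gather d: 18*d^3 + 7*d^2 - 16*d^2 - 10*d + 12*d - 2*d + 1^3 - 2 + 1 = 18*d^3 - 9*d^2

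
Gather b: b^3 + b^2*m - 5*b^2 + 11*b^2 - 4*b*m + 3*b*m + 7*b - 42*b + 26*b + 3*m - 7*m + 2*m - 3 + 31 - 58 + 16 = b^3 + b^2*(m + 6) + b*(-m - 9) - 2*m - 14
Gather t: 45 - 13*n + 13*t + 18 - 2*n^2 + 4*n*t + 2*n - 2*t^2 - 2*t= -2*n^2 - 11*n - 2*t^2 + t*(4*n + 11) + 63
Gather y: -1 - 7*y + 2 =1 - 7*y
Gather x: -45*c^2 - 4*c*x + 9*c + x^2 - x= -45*c^2 + 9*c + x^2 + x*(-4*c - 1)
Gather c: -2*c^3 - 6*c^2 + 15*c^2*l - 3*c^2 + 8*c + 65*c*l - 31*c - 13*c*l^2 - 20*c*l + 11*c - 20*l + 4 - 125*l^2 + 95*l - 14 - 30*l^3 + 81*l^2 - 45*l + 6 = -2*c^3 + c^2*(15*l - 9) + c*(-13*l^2 + 45*l - 12) - 30*l^3 - 44*l^2 + 30*l - 4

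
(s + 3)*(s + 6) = s^2 + 9*s + 18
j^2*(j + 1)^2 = j^4 + 2*j^3 + j^2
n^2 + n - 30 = (n - 5)*(n + 6)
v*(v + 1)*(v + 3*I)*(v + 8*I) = v^4 + v^3 + 11*I*v^3 - 24*v^2 + 11*I*v^2 - 24*v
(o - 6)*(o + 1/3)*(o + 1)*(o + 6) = o^4 + 4*o^3/3 - 107*o^2/3 - 48*o - 12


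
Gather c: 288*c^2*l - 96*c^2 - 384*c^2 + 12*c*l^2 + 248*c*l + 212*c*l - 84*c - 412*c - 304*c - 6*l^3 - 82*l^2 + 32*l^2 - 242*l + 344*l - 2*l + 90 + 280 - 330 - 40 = c^2*(288*l - 480) + c*(12*l^2 + 460*l - 800) - 6*l^3 - 50*l^2 + 100*l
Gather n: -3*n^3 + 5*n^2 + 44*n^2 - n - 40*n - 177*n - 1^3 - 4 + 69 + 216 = -3*n^3 + 49*n^2 - 218*n + 280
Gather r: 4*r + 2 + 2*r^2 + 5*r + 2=2*r^2 + 9*r + 4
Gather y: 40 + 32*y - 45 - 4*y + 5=28*y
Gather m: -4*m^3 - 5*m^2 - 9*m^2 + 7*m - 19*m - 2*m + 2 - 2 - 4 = -4*m^3 - 14*m^2 - 14*m - 4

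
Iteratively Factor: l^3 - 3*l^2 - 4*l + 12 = (l - 2)*(l^2 - l - 6) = (l - 2)*(l + 2)*(l - 3)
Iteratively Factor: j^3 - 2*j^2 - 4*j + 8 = (j - 2)*(j^2 - 4) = (j - 2)*(j + 2)*(j - 2)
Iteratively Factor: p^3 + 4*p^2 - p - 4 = (p + 1)*(p^2 + 3*p - 4) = (p - 1)*(p + 1)*(p + 4)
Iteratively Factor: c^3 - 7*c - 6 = (c + 1)*(c^2 - c - 6) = (c - 3)*(c + 1)*(c + 2)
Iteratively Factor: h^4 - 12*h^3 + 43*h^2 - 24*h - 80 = (h + 1)*(h^3 - 13*h^2 + 56*h - 80) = (h - 4)*(h + 1)*(h^2 - 9*h + 20) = (h - 5)*(h - 4)*(h + 1)*(h - 4)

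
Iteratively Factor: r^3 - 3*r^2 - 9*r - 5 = (r + 1)*(r^2 - 4*r - 5) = (r + 1)^2*(r - 5)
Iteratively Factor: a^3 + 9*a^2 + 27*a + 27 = (a + 3)*(a^2 + 6*a + 9) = (a + 3)^2*(a + 3)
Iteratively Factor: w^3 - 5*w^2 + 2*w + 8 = (w - 4)*(w^2 - w - 2) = (w - 4)*(w - 2)*(w + 1)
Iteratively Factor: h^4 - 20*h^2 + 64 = (h + 2)*(h^3 - 2*h^2 - 16*h + 32) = (h - 2)*(h + 2)*(h^2 - 16) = (h - 2)*(h + 2)*(h + 4)*(h - 4)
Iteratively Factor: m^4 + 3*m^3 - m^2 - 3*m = (m + 3)*(m^3 - m) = (m - 1)*(m + 3)*(m^2 + m) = m*(m - 1)*(m + 3)*(m + 1)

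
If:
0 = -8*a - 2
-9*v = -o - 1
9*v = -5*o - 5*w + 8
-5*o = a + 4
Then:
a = -1/4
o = -3/4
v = 1/36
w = 23/10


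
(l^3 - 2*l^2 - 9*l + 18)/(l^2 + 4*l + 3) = (l^2 - 5*l + 6)/(l + 1)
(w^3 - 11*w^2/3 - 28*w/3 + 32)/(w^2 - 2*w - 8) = (w^2 + w/3 - 8)/(w + 2)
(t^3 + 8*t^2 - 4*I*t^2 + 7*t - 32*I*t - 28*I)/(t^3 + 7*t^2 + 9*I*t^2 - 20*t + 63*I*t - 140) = (t^2 + t*(1 - 4*I) - 4*I)/(t^2 + 9*I*t - 20)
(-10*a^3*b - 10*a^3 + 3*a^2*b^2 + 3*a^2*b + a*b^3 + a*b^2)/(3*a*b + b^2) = a*(-10*a^2*b - 10*a^2 + 3*a*b^2 + 3*a*b + b^3 + b^2)/(b*(3*a + b))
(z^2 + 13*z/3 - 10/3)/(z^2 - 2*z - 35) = (z - 2/3)/(z - 7)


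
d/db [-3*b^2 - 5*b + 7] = -6*b - 5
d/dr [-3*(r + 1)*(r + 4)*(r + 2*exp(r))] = -6*r^2*exp(r) - 9*r^2 - 42*r*exp(r) - 30*r - 54*exp(r) - 12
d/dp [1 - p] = -1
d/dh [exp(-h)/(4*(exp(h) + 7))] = (-2*exp(h) - 7)*exp(-h)/(4*(exp(2*h) + 14*exp(h) + 49))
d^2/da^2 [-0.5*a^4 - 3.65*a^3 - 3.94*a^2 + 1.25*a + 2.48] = -6.0*a^2 - 21.9*a - 7.88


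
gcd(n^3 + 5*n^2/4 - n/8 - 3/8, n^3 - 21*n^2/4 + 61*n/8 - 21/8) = n - 1/2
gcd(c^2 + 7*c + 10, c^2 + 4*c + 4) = c + 2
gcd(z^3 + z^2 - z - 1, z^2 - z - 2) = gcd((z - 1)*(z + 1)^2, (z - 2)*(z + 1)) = z + 1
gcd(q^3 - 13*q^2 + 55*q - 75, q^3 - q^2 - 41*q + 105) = q^2 - 8*q + 15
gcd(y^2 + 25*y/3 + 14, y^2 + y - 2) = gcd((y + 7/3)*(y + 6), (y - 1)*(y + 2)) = 1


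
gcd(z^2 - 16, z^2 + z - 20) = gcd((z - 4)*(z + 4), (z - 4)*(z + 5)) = z - 4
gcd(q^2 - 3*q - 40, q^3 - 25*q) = q + 5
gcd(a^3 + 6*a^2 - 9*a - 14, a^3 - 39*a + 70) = a^2 + 5*a - 14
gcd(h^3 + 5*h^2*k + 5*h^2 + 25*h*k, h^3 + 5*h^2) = h^2 + 5*h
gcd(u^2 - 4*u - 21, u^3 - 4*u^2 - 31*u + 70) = u - 7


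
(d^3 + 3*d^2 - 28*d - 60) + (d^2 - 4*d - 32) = d^3 + 4*d^2 - 32*d - 92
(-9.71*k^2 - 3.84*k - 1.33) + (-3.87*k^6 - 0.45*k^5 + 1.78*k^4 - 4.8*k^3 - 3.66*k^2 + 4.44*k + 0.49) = -3.87*k^6 - 0.45*k^5 + 1.78*k^4 - 4.8*k^3 - 13.37*k^2 + 0.600000000000001*k - 0.84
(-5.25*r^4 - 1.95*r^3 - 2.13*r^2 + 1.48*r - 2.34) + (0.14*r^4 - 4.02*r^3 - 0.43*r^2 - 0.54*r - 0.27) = -5.11*r^4 - 5.97*r^3 - 2.56*r^2 + 0.94*r - 2.61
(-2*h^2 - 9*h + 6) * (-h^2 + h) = 2*h^4 + 7*h^3 - 15*h^2 + 6*h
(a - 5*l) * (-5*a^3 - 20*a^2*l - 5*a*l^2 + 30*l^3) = -5*a^4 + 5*a^3*l + 95*a^2*l^2 + 55*a*l^3 - 150*l^4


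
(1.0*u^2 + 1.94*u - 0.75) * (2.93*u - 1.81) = 2.93*u^3 + 3.8742*u^2 - 5.7089*u + 1.3575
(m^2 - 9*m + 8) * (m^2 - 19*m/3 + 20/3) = m^4 - 46*m^3/3 + 215*m^2/3 - 332*m/3 + 160/3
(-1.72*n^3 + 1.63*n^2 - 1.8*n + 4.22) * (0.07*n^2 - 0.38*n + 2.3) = -0.1204*n^5 + 0.7677*n^4 - 4.7014*n^3 + 4.7284*n^2 - 5.7436*n + 9.706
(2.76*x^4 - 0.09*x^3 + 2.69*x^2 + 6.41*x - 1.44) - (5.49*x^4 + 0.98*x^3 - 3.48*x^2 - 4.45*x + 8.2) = -2.73*x^4 - 1.07*x^3 + 6.17*x^2 + 10.86*x - 9.64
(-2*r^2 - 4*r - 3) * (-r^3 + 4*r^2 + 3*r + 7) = 2*r^5 - 4*r^4 - 19*r^3 - 38*r^2 - 37*r - 21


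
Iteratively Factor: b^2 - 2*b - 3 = (b - 3)*(b + 1)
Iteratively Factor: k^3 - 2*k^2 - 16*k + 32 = (k + 4)*(k^2 - 6*k + 8) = (k - 2)*(k + 4)*(k - 4)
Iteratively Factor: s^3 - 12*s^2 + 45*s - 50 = (s - 5)*(s^2 - 7*s + 10) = (s - 5)*(s - 2)*(s - 5)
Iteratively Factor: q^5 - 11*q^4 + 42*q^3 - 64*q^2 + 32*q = (q)*(q^4 - 11*q^3 + 42*q^2 - 64*q + 32) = q*(q - 4)*(q^3 - 7*q^2 + 14*q - 8) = q*(q - 4)*(q - 2)*(q^2 - 5*q + 4) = q*(q - 4)*(q - 2)*(q - 1)*(q - 4)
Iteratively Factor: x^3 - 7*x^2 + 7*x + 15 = (x - 3)*(x^2 - 4*x - 5) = (x - 3)*(x + 1)*(x - 5)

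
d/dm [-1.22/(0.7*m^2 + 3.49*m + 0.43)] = (1.708*m + 4.2578)/(0.7*m^2 + 3.49*m + 0.43)^2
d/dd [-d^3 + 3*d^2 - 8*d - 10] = -3*d^2 + 6*d - 8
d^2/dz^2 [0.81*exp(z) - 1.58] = 0.81*exp(z)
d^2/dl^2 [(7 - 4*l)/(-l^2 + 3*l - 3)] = 2*((19 - 12*l)*(l^2 - 3*l + 3) + (2*l - 3)^2*(4*l - 7))/(l^2 - 3*l + 3)^3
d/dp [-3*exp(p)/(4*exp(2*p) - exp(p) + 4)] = 12*(exp(2*p) - 1)*exp(p)/(16*exp(4*p) - 8*exp(3*p) + 33*exp(2*p) - 8*exp(p) + 16)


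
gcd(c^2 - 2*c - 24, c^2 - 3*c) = 1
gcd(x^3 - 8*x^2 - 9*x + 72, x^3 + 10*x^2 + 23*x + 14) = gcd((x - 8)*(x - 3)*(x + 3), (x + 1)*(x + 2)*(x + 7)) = 1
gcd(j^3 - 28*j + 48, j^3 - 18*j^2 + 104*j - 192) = j - 4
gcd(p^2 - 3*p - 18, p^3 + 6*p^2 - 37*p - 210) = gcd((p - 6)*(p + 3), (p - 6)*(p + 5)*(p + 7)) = p - 6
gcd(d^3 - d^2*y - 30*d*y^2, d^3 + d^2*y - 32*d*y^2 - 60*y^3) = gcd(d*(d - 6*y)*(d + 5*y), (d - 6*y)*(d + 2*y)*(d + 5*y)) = -d^2 + d*y + 30*y^2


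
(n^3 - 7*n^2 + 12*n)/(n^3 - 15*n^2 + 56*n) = (n^2 - 7*n + 12)/(n^2 - 15*n + 56)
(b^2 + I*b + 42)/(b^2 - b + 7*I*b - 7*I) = (b - 6*I)/(b - 1)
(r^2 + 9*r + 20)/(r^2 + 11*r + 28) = (r + 5)/(r + 7)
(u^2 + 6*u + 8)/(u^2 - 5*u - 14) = (u + 4)/(u - 7)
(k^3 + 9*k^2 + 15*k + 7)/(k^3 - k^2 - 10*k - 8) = (k^2 + 8*k + 7)/(k^2 - 2*k - 8)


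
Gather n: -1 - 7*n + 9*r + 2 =-7*n + 9*r + 1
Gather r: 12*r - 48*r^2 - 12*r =-48*r^2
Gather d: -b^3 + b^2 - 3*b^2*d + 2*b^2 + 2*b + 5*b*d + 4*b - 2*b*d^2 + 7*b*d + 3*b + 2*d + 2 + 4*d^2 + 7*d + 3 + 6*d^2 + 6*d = -b^3 + 3*b^2 + 9*b + d^2*(10 - 2*b) + d*(-3*b^2 + 12*b + 15) + 5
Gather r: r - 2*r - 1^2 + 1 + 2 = 2 - r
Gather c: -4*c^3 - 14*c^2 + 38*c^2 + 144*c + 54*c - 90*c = -4*c^3 + 24*c^2 + 108*c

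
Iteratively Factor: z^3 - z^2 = (z)*(z^2 - z) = z*(z - 1)*(z)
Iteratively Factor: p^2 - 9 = (p - 3)*(p + 3)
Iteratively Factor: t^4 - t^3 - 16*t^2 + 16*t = (t + 4)*(t^3 - 5*t^2 + 4*t) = (t - 4)*(t + 4)*(t^2 - t) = (t - 4)*(t - 1)*(t + 4)*(t)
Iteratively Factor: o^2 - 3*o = (o)*(o - 3)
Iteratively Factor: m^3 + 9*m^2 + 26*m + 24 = (m + 4)*(m^2 + 5*m + 6) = (m + 2)*(m + 4)*(m + 3)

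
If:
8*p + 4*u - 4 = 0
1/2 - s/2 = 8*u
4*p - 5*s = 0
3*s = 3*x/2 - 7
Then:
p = 25/52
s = 5/13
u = 1/26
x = 212/39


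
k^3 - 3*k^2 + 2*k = k*(k - 2)*(k - 1)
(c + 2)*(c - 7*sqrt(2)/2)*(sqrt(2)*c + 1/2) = sqrt(2)*c^3 - 13*c^2/2 + 2*sqrt(2)*c^2 - 13*c - 7*sqrt(2)*c/4 - 7*sqrt(2)/2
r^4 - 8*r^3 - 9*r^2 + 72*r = r*(r - 8)*(r - 3)*(r + 3)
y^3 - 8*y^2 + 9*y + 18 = (y - 6)*(y - 3)*(y + 1)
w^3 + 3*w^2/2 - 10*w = w*(w - 5/2)*(w + 4)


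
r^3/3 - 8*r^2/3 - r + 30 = (r/3 + 1)*(r - 6)*(r - 5)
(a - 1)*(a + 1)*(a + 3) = a^3 + 3*a^2 - a - 3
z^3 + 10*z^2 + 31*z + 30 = (z + 2)*(z + 3)*(z + 5)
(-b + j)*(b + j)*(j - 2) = -b^2*j + 2*b^2 + j^3 - 2*j^2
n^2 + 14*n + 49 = (n + 7)^2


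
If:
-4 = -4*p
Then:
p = 1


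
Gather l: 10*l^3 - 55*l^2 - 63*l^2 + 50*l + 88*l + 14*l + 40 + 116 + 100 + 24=10*l^3 - 118*l^2 + 152*l + 280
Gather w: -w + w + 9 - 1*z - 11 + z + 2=0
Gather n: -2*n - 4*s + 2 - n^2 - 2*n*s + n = -n^2 + n*(-2*s - 1) - 4*s + 2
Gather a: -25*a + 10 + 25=35 - 25*a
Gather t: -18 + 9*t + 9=9*t - 9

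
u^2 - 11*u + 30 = (u - 6)*(u - 5)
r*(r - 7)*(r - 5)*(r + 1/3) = r^4 - 35*r^3/3 + 31*r^2 + 35*r/3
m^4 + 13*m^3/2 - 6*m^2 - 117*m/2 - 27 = (m - 3)*(m + 1/2)*(m + 3)*(m + 6)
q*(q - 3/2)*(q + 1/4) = q^3 - 5*q^2/4 - 3*q/8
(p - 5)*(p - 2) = p^2 - 7*p + 10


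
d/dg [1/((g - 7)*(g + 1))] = 2*(3 - g)/(g^4 - 12*g^3 + 22*g^2 + 84*g + 49)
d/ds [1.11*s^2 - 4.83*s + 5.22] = 2.22*s - 4.83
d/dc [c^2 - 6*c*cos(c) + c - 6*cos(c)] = 6*c*sin(c) + 2*c - 6*sqrt(2)*cos(c + pi/4) + 1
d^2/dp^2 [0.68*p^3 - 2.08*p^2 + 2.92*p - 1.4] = 4.08*p - 4.16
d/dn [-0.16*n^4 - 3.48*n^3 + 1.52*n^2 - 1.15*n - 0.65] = -0.64*n^3 - 10.44*n^2 + 3.04*n - 1.15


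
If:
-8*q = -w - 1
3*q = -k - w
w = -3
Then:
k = 15/4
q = -1/4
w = -3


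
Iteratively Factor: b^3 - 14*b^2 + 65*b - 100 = (b - 5)*(b^2 - 9*b + 20) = (b - 5)*(b - 4)*(b - 5)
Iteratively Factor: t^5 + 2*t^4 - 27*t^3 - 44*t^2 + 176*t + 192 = (t + 4)*(t^4 - 2*t^3 - 19*t^2 + 32*t + 48) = (t + 1)*(t + 4)*(t^3 - 3*t^2 - 16*t + 48) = (t - 3)*(t + 1)*(t + 4)*(t^2 - 16) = (t - 3)*(t + 1)*(t + 4)^2*(t - 4)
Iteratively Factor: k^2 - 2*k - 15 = (k - 5)*(k + 3)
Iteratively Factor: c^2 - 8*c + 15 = (c - 3)*(c - 5)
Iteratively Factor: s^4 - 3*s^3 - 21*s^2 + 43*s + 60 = (s - 5)*(s^3 + 2*s^2 - 11*s - 12) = (s - 5)*(s + 4)*(s^2 - 2*s - 3) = (s - 5)*(s + 1)*(s + 4)*(s - 3)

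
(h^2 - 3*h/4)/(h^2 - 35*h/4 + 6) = h/(h - 8)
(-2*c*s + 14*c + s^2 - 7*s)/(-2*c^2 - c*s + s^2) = (s - 7)/(c + s)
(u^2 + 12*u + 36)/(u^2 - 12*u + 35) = (u^2 + 12*u + 36)/(u^2 - 12*u + 35)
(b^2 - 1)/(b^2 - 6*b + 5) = (b + 1)/(b - 5)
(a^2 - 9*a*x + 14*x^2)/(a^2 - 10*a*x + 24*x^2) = (a^2 - 9*a*x + 14*x^2)/(a^2 - 10*a*x + 24*x^2)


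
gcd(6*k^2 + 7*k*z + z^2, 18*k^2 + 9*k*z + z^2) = 6*k + z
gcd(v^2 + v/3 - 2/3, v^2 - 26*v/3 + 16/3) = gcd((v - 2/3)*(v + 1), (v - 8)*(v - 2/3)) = v - 2/3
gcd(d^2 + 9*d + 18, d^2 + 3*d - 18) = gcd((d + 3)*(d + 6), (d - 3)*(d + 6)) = d + 6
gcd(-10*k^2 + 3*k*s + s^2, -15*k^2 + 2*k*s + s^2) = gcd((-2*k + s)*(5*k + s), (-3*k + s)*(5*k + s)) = 5*k + s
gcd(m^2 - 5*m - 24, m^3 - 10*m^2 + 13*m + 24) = m - 8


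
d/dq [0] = 0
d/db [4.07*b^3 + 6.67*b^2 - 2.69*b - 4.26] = 12.21*b^2 + 13.34*b - 2.69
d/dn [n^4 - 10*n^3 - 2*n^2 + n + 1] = 4*n^3 - 30*n^2 - 4*n + 1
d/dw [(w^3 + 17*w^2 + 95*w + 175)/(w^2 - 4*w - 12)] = (w^4 - 8*w^3 - 199*w^2 - 758*w - 440)/(w^4 - 8*w^3 - 8*w^2 + 96*w + 144)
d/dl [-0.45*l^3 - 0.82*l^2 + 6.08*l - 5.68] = -1.35*l^2 - 1.64*l + 6.08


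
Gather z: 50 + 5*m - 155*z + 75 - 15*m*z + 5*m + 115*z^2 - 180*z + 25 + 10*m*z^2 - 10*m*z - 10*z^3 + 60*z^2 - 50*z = 10*m - 10*z^3 + z^2*(10*m + 175) + z*(-25*m - 385) + 150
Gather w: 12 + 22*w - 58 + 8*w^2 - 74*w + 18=8*w^2 - 52*w - 28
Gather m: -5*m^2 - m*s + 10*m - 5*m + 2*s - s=-5*m^2 + m*(5 - s) + s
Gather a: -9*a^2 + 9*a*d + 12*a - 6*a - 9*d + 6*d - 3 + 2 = -9*a^2 + a*(9*d + 6) - 3*d - 1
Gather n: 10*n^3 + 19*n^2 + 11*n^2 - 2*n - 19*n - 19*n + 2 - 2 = 10*n^3 + 30*n^2 - 40*n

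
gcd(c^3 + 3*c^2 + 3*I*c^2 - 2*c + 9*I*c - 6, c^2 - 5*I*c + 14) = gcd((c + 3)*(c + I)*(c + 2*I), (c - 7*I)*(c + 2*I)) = c + 2*I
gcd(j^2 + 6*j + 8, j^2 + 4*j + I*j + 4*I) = j + 4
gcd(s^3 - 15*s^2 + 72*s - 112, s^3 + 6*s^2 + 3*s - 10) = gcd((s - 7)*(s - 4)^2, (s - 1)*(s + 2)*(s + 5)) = 1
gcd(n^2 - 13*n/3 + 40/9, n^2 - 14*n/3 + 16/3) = n - 8/3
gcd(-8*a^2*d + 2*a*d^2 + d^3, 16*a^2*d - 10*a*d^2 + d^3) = 2*a*d - d^2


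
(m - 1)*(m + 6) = m^2 + 5*m - 6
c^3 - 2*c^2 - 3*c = c*(c - 3)*(c + 1)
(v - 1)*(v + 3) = v^2 + 2*v - 3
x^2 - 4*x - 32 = (x - 8)*(x + 4)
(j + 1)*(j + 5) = j^2 + 6*j + 5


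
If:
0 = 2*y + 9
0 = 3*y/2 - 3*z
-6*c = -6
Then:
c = 1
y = -9/2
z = -9/4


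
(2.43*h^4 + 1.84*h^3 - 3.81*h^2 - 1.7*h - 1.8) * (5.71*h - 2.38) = 13.8753*h^5 + 4.723*h^4 - 26.1343*h^3 - 0.639199999999999*h^2 - 6.232*h + 4.284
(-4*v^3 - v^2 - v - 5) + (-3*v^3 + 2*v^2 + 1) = -7*v^3 + v^2 - v - 4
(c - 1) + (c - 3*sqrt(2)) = 2*c - 3*sqrt(2) - 1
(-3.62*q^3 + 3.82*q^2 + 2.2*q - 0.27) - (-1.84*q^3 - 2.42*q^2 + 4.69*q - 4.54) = -1.78*q^3 + 6.24*q^2 - 2.49*q + 4.27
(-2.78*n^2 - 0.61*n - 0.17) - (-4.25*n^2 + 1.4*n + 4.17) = 1.47*n^2 - 2.01*n - 4.34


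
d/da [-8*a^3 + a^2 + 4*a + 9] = -24*a^2 + 2*a + 4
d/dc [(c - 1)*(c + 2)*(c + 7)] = 3*c^2 + 16*c + 5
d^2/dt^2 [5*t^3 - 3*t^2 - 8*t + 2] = 30*t - 6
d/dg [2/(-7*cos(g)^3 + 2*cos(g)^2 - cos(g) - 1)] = 2*(-21*cos(g)^2 + 4*cos(g) - 1)*sin(g)/(7*cos(g)^3 - 2*cos(g)^2 + cos(g) + 1)^2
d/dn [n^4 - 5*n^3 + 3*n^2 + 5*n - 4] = 4*n^3 - 15*n^2 + 6*n + 5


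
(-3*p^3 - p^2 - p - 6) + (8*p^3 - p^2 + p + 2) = 5*p^3 - 2*p^2 - 4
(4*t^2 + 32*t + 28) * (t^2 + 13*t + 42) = 4*t^4 + 84*t^3 + 612*t^2 + 1708*t + 1176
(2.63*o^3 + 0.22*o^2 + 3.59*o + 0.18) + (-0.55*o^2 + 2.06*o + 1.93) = 2.63*o^3 - 0.33*o^2 + 5.65*o + 2.11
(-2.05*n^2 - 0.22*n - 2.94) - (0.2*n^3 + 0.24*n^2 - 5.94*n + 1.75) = -0.2*n^3 - 2.29*n^2 + 5.72*n - 4.69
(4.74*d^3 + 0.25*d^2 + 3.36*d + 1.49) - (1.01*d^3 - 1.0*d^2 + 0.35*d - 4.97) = 3.73*d^3 + 1.25*d^2 + 3.01*d + 6.46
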